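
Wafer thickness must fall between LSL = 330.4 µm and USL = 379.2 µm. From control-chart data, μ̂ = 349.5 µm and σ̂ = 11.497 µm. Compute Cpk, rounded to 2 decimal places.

0.55

Cpu = (USL − μ̂) / (3σ̂) = (379.2 − 349.5) / (3 × 11.497) = 0.8611; Cpl = (μ̂ − LSL) / (3σ̂) = (349.5 − 330.4) / (3 × 11.497) = 0.5538; Cpk = min(Cpu, Cpl) = 0.5538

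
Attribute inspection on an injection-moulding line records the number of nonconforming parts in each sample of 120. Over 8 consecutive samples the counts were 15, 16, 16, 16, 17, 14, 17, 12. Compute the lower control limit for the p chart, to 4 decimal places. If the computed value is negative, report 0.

0.0366

p̄ = Σdᵢ / (k·n) = 123 / (8 × 120) = 0.12812
LCL = p̄ − 3·√(p̄(1−p̄)/n) = 0.12812 − 3 × 0.03051 = 0.03659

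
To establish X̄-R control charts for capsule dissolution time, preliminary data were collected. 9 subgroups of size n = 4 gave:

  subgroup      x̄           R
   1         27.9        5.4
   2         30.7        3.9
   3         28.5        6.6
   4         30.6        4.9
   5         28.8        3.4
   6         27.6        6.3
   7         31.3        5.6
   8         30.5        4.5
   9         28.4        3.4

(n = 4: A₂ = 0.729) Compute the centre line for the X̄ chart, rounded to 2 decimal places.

29.37

X̄̄ = (27.9 + 30.7 + 28.5 + 30.6 + 28.8 + 27.6 + 31.3 + 30.5 + 28.4) / 9 = 264.3000 / 9 = 29.3667
CL = X̄̄ = 29.3667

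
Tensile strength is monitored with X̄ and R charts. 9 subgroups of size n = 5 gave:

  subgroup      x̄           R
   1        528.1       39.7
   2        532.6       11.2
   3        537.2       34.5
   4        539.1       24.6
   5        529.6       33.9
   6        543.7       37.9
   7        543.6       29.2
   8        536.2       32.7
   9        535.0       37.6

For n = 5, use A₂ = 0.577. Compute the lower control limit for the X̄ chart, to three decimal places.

518.088

X̄̄ = (528.1 + 532.6 + 537.2 + 539.1 + 529.6 + 543.7 + 543.6 + 536.2 + 535.0) / 9 = 4825.1000 / 9 = 536.1222
R̄ = (39.7 + 11.2 + 34.5 + 24.6 + 33.9 + 37.9 + 29.2 + 32.7 + 37.6) / 9 = 281.3000 / 9 = 31.2556
LCL = X̄̄ − A₂·R̄ = 536.1222 − 0.577 × 31.2556 = 518.0878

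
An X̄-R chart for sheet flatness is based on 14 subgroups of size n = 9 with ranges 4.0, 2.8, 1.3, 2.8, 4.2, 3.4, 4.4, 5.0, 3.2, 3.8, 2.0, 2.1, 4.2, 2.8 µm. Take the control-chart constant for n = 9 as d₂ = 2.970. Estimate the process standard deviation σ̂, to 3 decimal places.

R̄ = (4.0 + 2.8 + 1.3 + 2.8 + 4.2 + 3.4 + 4.4 + 5.0 + 3.2 + 3.8 + 2.0 + 2.1 + 4.2 + 2.8) / 14 = 3.2857
σ̂ = R̄ / d₂ = 3.2857 / 2.970 = 1.1063

1.106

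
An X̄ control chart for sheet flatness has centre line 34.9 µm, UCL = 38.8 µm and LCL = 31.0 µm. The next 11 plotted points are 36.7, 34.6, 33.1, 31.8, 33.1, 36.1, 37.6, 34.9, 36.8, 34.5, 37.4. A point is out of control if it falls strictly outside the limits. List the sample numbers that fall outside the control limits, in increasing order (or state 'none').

none

All 11 points lie within [31.0, 38.8].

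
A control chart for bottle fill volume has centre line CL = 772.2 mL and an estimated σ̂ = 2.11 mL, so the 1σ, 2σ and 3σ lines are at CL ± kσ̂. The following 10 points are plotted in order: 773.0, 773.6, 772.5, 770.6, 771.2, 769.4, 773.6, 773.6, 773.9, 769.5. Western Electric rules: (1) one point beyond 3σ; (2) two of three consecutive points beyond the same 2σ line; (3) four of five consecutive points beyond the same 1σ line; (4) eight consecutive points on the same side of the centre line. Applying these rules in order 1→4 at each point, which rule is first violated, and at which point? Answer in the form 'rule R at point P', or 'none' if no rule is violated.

none

Zone of each point (C = within 1σ̂, B = 1σ̂–2σ̂, A = 2σ̂–3σ̂, * = beyond 3σ̂; sign = side of CL): 1:+C, 2:+C, 3:+C, 4:-C, 5:-C, 6:-B, 7:+C, 8:+C, 9:+C, 10:-B
No rule fires across all 10 points.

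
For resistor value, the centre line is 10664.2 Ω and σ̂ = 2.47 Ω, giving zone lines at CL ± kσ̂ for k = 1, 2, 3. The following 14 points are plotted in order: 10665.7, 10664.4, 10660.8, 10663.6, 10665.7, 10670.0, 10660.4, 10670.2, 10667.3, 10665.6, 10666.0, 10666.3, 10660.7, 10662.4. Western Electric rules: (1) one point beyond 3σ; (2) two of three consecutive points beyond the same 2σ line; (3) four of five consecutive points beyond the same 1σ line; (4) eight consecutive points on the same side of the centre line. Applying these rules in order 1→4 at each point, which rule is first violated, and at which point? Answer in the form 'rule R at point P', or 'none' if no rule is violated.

rule 2 at point 8

Zone of each point (C = within 1σ̂, B = 1σ̂–2σ̂, A = 2σ̂–3σ̂, * = beyond 3σ̂; sign = side of CL): 1:+C, 2:+C, 3:-B, 4:-C, 5:+C, 6:+A, 7:-B, 8:+A, 9:+B, 10:+C, 11:+C, 12:+C, 13:-B, 14:-C
Rule 2 (two of three consecutive points beyond the same 2σ limit) is satisfied at point 8.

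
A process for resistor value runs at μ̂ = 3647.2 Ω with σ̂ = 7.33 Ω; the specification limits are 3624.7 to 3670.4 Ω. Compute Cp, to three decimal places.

Cp = (USL − LSL) / (6σ̂) = (3670.4 − 3624.7) / (6 × 7.33) = 45.7000 / 43.9800 = 1.0391

1.039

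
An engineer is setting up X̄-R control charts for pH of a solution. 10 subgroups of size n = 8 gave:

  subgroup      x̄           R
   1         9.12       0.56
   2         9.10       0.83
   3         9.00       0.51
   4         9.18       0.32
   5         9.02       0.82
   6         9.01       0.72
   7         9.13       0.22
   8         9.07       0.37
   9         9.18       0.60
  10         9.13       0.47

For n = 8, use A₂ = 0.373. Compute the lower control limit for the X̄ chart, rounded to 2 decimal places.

8.89

X̄̄ = (9.12 + 9.10 + 9.00 + 9.18 + 9.02 + 9.01 + 9.13 + 9.07 + 9.18 + 9.13) / 10 = 90.9400 / 10 = 9.0940
R̄ = (0.56 + 0.83 + 0.51 + 0.32 + 0.82 + 0.72 + 0.22 + 0.37 + 0.60 + 0.47) / 10 = 5.4200 / 10 = 0.5420
LCL = X̄̄ − A₂·R̄ = 9.0940 − 0.373 × 0.5420 = 8.8918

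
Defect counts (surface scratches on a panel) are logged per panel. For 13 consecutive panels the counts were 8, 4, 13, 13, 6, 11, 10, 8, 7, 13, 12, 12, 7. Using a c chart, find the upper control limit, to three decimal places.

c̄ = (8 + 4 + 13 + 13 + 6 + 11 + 10 + 8 + 7 + 13 + 12 + 12 + 7) / 13 = 124 / 13 = 9.5385
UCL = c̄ + 3√c̄ = 9.5385 + 3 × √9.5385 = 9.5385 + 3 × 3.0884 = 18.8038

18.804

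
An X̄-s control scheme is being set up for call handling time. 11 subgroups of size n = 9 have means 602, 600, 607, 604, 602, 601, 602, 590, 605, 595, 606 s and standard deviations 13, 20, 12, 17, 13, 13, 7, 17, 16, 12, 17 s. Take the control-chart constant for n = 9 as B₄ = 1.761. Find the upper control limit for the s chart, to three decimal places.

25.134

s̄ = (13 + 20 + 12 + 17 + 13 + 13 + 7 + 17 + 16 + 12 + 17) / 11 = 14.2727
UCL_s = B₄·s̄ = 1.761 × 14.2727 = 25.1343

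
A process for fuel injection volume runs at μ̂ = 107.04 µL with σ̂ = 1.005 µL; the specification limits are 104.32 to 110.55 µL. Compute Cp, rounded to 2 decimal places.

Cp = (USL − LSL) / (6σ̂) = (110.55 − 104.32) / (6 × 1.005) = 6.2300 / 6.0300 = 1.0332

1.03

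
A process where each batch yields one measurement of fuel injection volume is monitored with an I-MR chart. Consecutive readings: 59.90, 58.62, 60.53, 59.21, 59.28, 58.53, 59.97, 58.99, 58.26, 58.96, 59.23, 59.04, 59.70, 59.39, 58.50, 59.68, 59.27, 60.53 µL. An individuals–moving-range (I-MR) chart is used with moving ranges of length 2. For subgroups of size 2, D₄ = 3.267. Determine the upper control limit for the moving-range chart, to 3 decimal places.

2.758

Moving ranges: 1.28, 1.91, 1.32, 0.07, 0.75, 1.44, 0.98, 0.73, 0.70, 0.27, 0.19, 0.66, 0.31, 0.89, 1.18, 0.41, 1.26; M̄R̄ = 14.3500 / 17 = 0.8441
UCL_MR = D₄·M̄R̄ = 3.267 × 0.8441 = 2.7577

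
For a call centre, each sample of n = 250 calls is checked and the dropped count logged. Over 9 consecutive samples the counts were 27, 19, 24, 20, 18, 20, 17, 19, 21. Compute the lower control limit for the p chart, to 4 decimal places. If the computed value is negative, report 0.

0.0301

p̄ = Σdᵢ / (k·n) = 185 / (9 × 250) = 0.08222
LCL = p̄ − 3·√(p̄(1−p̄)/n) = 0.08222 − 3 × 0.01737 = 0.03010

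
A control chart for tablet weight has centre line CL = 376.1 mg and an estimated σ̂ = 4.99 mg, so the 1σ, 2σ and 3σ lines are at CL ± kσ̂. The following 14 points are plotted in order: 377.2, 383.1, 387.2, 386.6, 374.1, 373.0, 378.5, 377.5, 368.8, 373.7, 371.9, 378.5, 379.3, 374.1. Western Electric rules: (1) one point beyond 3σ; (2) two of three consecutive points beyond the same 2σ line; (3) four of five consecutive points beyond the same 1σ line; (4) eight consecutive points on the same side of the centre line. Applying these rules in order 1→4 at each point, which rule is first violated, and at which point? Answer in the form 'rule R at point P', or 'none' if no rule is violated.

rule 2 at point 4

Zone of each point (C = within 1σ̂, B = 1σ̂–2σ̂, A = 2σ̂–3σ̂, * = beyond 3σ̂; sign = side of CL): 1:+C, 2:+B, 3:+A, 4:+A, 5:-C, 6:-C, 7:+C, 8:+C, 9:-B, 10:-C, 11:-C, 12:+C, 13:+C, 14:-C
Rule 2 (two of three consecutive points beyond the same 2σ limit) is satisfied at point 4.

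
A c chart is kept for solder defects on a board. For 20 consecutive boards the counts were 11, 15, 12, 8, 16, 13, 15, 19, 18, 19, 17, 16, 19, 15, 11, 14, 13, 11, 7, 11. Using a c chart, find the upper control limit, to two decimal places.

c̄ = (11 + 15 + 12 + 8 + 16 + 13 + 15 + 19 + 18 + 19 + 17 + 16 + 19 + 15 + 11 + 14 + 13 + 11 + 7 + 11) / 20 = 280 / 20 = 14.0000
UCL = c̄ + 3√c̄ = 14.0000 + 3 × √14.0000 = 14.0000 + 3 × 3.7417 = 25.2250

25.22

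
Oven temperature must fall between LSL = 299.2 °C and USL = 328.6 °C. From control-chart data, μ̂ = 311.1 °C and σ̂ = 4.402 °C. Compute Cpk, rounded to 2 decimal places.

0.90

Cpu = (USL − μ̂) / (3σ̂) = (328.6 − 311.1) / (3 × 4.402) = 1.3252; Cpl = (μ̂ − LSL) / (3σ̂) = (311.1 − 299.2) / (3 × 4.402) = 0.9011; Cpk = min(Cpu, Cpl) = 0.9011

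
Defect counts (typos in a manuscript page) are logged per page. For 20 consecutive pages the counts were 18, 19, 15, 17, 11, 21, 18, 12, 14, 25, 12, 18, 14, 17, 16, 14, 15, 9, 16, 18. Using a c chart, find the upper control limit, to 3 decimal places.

27.931

c̄ = (18 + 19 + 15 + 17 + 11 + 21 + 18 + 12 + 14 + 25 + 12 + 18 + 14 + 17 + 16 + 14 + 15 + 9 + 16 + 18) / 20 = 319 / 20 = 15.9500
UCL = c̄ + 3√c̄ = 15.9500 + 3 × √15.9500 = 15.9500 + 3 × 3.9937 = 27.9312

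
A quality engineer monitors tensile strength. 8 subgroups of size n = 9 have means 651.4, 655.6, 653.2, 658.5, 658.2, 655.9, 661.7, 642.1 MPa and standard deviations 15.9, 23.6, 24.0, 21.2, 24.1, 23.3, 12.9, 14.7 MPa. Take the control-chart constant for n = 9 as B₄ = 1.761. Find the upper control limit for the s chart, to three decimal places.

s̄ = (15.9 + 23.6 + 24.0 + 21.2 + 24.1 + 23.3 + 12.9 + 14.7) / 8 = 19.9625
UCL_s = B₄·s̄ = 1.761 × 19.9625 = 35.1540

35.154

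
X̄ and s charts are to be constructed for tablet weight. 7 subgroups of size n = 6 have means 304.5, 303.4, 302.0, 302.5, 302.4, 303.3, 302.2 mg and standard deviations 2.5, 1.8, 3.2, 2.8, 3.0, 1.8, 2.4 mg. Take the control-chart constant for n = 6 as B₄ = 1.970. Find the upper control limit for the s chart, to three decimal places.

s̄ = (2.5 + 1.8 + 3.2 + 2.8 + 3.0 + 1.8 + 2.4) / 7 = 2.5000
UCL_s = B₄·s̄ = 1.970 × 2.5000 = 4.9250

4.925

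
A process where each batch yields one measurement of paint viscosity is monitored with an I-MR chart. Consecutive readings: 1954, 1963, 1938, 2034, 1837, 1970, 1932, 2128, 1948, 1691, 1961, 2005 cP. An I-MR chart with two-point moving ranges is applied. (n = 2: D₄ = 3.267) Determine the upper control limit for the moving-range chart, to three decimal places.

429.165

Moving ranges: 9, 25, 96, 197, 133, 38, 196, 180, 257, 270, 44; M̄R̄ = 1445.0000 / 11 = 131.3636
UCL_MR = D₄·M̄R̄ = 3.267 × 131.3636 = 429.1650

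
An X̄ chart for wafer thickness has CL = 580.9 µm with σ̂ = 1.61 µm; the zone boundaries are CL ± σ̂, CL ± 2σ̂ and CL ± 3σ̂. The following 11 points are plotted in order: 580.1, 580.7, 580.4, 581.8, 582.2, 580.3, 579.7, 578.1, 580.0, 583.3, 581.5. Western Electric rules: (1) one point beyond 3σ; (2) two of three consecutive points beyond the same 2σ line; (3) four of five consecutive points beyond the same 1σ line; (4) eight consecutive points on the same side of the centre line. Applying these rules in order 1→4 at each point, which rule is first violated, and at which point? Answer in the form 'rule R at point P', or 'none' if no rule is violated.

Zone of each point (C = within 1σ̂, B = 1σ̂–2σ̂, A = 2σ̂–3σ̂, * = beyond 3σ̂; sign = side of CL): 1:-C, 2:-C, 3:-C, 4:+C, 5:+C, 6:-C, 7:-C, 8:-B, 9:-C, 10:+B, 11:+C
No rule fires across all 11 points.

none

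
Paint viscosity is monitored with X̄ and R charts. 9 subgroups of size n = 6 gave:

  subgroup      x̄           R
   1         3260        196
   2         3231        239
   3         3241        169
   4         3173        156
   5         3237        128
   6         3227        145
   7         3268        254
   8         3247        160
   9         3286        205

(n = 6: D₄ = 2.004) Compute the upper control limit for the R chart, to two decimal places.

R̄ = (196 + 239 + 169 + 156 + 128 + 145 + 254 + 160 + 205) / 9 = 1652.0000 / 9 = 183.5556
UCL_R = D₄·R̄ = 2.004 × 183.5556 = 367.8453

367.85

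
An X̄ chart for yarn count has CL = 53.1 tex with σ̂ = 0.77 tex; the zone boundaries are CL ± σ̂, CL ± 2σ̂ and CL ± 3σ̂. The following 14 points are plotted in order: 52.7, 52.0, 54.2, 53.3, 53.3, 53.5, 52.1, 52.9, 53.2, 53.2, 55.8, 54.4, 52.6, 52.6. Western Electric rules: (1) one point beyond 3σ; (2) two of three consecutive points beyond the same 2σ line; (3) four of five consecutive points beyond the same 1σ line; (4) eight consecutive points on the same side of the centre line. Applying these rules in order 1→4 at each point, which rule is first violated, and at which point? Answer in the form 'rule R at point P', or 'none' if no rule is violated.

Zone of each point (C = within 1σ̂, B = 1σ̂–2σ̂, A = 2σ̂–3σ̂, * = beyond 3σ̂; sign = side of CL): 1:-C, 2:-B, 3:+B, 4:+C, 5:+C, 6:+C, 7:-B, 8:-C, 9:+C, 10:+C, 11:+*, 12:+B, 13:-C, 14:-C
Rule 1 (one point beyond the 3σ limits) is satisfied at point 11.

rule 1 at point 11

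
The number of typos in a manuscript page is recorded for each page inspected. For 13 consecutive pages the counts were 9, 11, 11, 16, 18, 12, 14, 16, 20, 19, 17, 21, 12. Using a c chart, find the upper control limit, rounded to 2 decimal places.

c̄ = (9 + 11 + 11 + 16 + 18 + 12 + 14 + 16 + 20 + 19 + 17 + 21 + 12) / 13 = 196 / 13 = 15.0769
UCL = c̄ + 3√c̄ = 15.0769 + 3 × √15.0769 = 15.0769 + 3 × 3.8829 = 26.7256

26.73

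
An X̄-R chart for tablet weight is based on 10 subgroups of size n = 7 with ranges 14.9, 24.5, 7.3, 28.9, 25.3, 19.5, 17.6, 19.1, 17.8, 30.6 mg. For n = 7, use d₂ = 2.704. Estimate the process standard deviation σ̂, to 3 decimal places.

R̄ = (14.9 + 24.5 + 7.3 + 28.9 + 25.3 + 19.5 + 17.6 + 19.1 + 17.8 + 30.6) / 10 = 20.5500
σ̂ = R̄ / d₂ = 20.5500 / 2.704 = 7.5999

7.600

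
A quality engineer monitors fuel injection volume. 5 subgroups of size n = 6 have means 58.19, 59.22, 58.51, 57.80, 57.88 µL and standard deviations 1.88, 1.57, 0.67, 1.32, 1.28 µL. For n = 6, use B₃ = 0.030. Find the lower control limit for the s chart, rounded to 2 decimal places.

0.04

s̄ = (1.88 + 1.57 + 0.67 + 1.32 + 1.28) / 5 = 1.3440
LCL_s = B₃·s̄ = 0.030 × 1.3440 = 0.0403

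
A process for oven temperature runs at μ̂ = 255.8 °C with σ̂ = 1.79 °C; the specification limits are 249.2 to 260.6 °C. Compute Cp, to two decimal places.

1.06

Cp = (USL − LSL) / (6σ̂) = (260.6 − 249.2) / (6 × 1.79) = 11.4000 / 10.7400 = 1.0615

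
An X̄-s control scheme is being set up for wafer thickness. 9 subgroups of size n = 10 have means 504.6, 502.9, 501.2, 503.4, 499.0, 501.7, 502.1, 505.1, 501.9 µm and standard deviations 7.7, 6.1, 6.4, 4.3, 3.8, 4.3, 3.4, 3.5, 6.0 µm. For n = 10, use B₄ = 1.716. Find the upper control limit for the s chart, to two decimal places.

s̄ = (7.7 + 6.1 + 6.4 + 4.3 + 3.8 + 4.3 + 3.4 + 3.5 + 6.0) / 9 = 5.0556
UCL_s = B₄·s̄ = 1.716 × 5.0556 = 8.6753

8.68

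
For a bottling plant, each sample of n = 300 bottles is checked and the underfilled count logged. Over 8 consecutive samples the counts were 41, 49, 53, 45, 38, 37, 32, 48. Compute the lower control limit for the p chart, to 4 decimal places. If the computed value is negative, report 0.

0.0823

p̄ = Σdᵢ / (k·n) = 343 / (8 × 300) = 0.14292
LCL = p̄ − 3·√(p̄(1−p̄)/n) = 0.14292 − 3 × 0.02021 = 0.08230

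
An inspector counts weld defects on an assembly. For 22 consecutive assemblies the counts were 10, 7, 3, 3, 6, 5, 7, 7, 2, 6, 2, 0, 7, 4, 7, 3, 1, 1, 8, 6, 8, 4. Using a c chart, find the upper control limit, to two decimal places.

c̄ = (10 + 7 + 3 + 3 + 6 + 5 + 7 + 7 + 2 + 6 + 2 + 0 + 7 + 4 + 7 + 3 + 1 + 1 + 8 + 6 + 8 + 4) / 22 = 107 / 22 = 4.8636
UCL = c̄ + 3√c̄ = 4.8636 + 3 × √4.8636 = 4.8636 + 3 × 2.2054 = 11.4797

11.48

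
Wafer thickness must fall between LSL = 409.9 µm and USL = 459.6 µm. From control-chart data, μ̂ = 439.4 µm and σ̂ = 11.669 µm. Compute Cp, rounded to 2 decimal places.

0.71

Cp = (USL − LSL) / (6σ̂) = (459.6 − 409.9) / (6 × 11.669) = 49.7000 / 70.0140 = 0.7099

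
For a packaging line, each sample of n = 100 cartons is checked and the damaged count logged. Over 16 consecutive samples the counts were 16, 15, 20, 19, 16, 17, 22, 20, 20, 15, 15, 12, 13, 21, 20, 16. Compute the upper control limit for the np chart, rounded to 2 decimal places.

28.66

p̄ = Σdᵢ / (k·n) = 277 / (16 × 100) = 0.17313
UCL = np̄ + 3·√(np̄(1−p̄)) = 17.3125 + 3 × √(17.3125×0.82688) = 17.3125 + 3 × 3.7836 = 28.6632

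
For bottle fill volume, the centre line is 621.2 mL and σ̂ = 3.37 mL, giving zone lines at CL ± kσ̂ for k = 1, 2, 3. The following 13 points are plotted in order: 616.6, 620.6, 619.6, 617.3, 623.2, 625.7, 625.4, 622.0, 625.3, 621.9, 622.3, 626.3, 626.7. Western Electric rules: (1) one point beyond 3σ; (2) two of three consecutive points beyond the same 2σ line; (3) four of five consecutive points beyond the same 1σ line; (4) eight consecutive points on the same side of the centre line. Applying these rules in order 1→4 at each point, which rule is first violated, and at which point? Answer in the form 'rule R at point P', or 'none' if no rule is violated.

rule 4 at point 12

Zone of each point (C = within 1σ̂, B = 1σ̂–2σ̂, A = 2σ̂–3σ̂, * = beyond 3σ̂; sign = side of CL): 1:-B, 2:-C, 3:-C, 4:-B, 5:+C, 6:+B, 7:+B, 8:+C, 9:+B, 10:+C, 11:+C, 12:+B, 13:+B
Rule 4 (eight consecutive points on the same side of the centre line) is satisfied at point 12.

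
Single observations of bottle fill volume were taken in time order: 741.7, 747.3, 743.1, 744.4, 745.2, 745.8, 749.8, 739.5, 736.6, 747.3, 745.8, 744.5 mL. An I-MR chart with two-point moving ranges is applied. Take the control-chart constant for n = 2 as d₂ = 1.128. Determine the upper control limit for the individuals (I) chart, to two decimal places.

754.69

X̄ = (741.7 + 747.3 + 743.1 + 744.4 + 745.2 + 745.8 + 749.8 + 739.5 + 736.6 + 747.3 + 745.8 + 744.5) / 12 = 744.2500
Moving ranges: 5.6, 4.2, 1.3, 0.8, 0.6, 4.0, 10.3, 2.9, 10.7, 1.5, 1.3; M̄R̄ = 43.2000 / 11 = 3.9273
UCL = X̄ + 3·M̄R̄/d₂ = 744.2500 + 3 × 3.9273 / 1.128 = 754.6949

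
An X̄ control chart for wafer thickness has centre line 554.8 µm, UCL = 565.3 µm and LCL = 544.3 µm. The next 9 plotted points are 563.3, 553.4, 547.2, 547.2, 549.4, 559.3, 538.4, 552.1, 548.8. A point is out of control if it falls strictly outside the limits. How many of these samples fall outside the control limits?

1

Compare each point to [544.3, 565.3]: sample 7 = 538.4 < LCL.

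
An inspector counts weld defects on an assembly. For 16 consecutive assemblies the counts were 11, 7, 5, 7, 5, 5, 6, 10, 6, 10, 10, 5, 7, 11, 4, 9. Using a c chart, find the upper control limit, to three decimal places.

15.522

c̄ = (11 + 7 + 5 + 7 + 5 + 5 + 6 + 10 + 6 + 10 + 10 + 5 + 7 + 11 + 4 + 9) / 16 = 118 / 16 = 7.3750
UCL = c̄ + 3√c̄ = 7.3750 + 3 × √7.3750 = 7.3750 + 3 × 2.7157 = 15.5221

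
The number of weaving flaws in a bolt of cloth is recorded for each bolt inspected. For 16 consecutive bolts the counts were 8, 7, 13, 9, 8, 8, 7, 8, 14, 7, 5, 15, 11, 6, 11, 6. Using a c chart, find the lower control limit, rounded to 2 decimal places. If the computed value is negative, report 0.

0.00

c̄ = (8 + 7 + 13 + 9 + 8 + 8 + 7 + 8 + 14 + 7 + 5 + 15 + 11 + 6 + 11 + 6) / 16 = 143 / 16 = 8.9375
LCL = c̄ − 3√c̄ = 8.9375 − 3 × 2.9896 = -0.0312 → 0 (cannot be negative)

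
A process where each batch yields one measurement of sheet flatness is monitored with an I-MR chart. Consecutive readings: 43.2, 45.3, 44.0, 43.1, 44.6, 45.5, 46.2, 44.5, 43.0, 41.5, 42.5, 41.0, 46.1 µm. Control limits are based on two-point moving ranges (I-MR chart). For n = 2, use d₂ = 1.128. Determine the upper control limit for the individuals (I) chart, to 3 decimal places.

X̄ = (43.2 + 45.3 + 44.0 + 43.1 + 44.6 + 45.5 + 46.2 + 44.5 + 43.0 + 41.5 + 42.5 + 41.0 + 46.1) / 13 = 43.8846
Moving ranges: 2.1, 1.3, 0.9, 1.5, 0.9, 0.7, 1.7, 1.5, 1.5, 1.0, 1.5, 5.1; M̄R̄ = 19.7000 / 12 = 1.6417
UCL = X̄ + 3·M̄R̄/d₂ = 43.8846 + 3 × 1.6417 / 1.128 = 48.2508

48.251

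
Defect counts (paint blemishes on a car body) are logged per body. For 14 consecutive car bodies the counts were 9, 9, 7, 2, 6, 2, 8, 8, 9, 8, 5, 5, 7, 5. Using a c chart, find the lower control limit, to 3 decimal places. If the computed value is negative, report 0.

0.000

c̄ = (9 + 9 + 7 + 2 + 6 + 2 + 8 + 8 + 9 + 8 + 5 + 5 + 7 + 5) / 14 = 90 / 14 = 6.4286
LCL = c̄ − 3√c̄ = 6.4286 − 3 × 2.5355 = -1.1778 → 0 (cannot be negative)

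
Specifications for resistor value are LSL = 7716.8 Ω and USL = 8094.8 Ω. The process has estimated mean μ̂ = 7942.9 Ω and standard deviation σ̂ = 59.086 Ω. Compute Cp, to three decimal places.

1.066

Cp = (USL − LSL) / (6σ̂) = (8094.8 − 7716.8) / (6 × 59.086) = 378.0000 / 354.5160 = 1.0662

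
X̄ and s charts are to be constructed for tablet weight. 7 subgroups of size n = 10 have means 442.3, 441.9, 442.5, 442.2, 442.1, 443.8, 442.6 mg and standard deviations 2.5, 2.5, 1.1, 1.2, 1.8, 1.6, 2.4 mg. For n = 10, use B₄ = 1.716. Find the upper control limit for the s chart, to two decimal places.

3.21

s̄ = (2.5 + 2.5 + 1.1 + 1.2 + 1.8 + 1.6 + 2.4) / 7 = 1.8714
UCL_s = B₄·s̄ = 1.716 × 1.8714 = 3.2114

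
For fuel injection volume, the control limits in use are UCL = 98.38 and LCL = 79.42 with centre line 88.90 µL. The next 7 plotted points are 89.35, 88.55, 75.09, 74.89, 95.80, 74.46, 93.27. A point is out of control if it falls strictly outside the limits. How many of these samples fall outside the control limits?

3

Compare each point to [79.42, 98.38]: sample 3 = 75.09 < LCL; sample 4 = 74.89 < LCL; sample 6 = 74.46 < LCL.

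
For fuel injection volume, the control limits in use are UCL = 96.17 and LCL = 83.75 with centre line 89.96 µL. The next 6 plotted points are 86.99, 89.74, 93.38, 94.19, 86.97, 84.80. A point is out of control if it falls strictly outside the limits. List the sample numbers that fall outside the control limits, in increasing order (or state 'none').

none

All 6 points lie within [83.75, 96.17].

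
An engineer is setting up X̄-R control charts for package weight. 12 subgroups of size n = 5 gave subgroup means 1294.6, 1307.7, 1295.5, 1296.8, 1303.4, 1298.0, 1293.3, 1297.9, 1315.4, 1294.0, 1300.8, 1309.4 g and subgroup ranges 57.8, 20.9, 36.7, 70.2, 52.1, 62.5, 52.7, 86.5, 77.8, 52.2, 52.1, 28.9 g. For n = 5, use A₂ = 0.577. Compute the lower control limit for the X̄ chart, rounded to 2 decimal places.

X̄̄ = (1294.6 + 1307.7 + 1295.5 + 1296.8 + 1303.4 + 1298.0 + 1293.3 + 1297.9 + 1315.4 + 1294.0 + 1300.8 + 1309.4) / 12 = 15606.8000 / 12 = 1300.5667
R̄ = (57.8 + 20.9 + 36.7 + 70.2 + 52.1 + 62.5 + 52.7 + 86.5 + 77.8 + 52.2 + 52.1 + 28.9) / 12 = 650.4000 / 12 = 54.2000
LCL = X̄̄ − A₂·R̄ = 1300.5667 − 0.577 × 54.2000 = 1269.2933

1269.29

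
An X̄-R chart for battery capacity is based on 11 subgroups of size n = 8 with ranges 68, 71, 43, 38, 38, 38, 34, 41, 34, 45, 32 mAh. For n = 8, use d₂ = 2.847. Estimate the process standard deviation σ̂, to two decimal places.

R̄ = (68 + 71 + 43 + 38 + 38 + 38 + 34 + 41 + 34 + 45 + 32) / 11 = 43.8182
σ̂ = R̄ / d₂ = 43.8182 / 2.847 = 15.3910

15.39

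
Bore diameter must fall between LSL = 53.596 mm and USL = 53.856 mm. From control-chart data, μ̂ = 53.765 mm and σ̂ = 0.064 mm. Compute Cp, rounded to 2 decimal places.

0.68

Cp = (USL − LSL) / (6σ̂) = (53.856 − 53.596) / (6 × 0.064) = 0.2600 / 0.3840 = 0.6771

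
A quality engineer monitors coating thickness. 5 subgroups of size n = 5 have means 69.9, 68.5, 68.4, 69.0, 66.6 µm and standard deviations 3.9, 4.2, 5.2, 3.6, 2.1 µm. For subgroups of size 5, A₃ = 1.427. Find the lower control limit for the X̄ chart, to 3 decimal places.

X̄̄ = (69.9 + 68.5 + 68.4 + 69.0 + 66.6) / 5 = 68.4800
s̄ = (3.9 + 4.2 + 5.2 + 3.6 + 2.1) / 5 = 3.8000
LCL = X̄̄ − A₃·s̄ = 68.4800 − 1.427 × 3.8000 = 63.0574

63.057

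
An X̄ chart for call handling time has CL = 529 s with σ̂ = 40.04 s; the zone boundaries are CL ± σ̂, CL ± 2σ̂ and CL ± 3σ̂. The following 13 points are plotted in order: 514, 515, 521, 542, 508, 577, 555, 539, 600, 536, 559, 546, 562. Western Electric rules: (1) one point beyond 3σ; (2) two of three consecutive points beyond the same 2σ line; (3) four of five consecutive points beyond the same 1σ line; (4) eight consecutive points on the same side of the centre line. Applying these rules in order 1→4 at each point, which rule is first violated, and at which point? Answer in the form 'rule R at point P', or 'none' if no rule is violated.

Zone of each point (C = within 1σ̂, B = 1σ̂–2σ̂, A = 2σ̂–3σ̂, * = beyond 3σ̂; sign = side of CL): 1:-C, 2:-C, 3:-C, 4:+C, 5:-C, 6:+B, 7:+C, 8:+C, 9:+B, 10:+C, 11:+C, 12:+C, 13:+C
Rule 4 (eight consecutive points on the same side of the centre line) is satisfied at point 13.

rule 4 at point 13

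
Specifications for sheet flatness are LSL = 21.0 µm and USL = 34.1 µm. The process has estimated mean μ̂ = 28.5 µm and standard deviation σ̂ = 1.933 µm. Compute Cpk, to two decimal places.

0.97

Cpu = (USL − μ̂) / (3σ̂) = (34.1 − 28.5) / (3 × 1.933) = 0.9657; Cpl = (μ̂ − LSL) / (3σ̂) = (28.5 − 21.0) / (3 × 1.933) = 1.2933; Cpk = min(Cpu, Cpl) = 0.9657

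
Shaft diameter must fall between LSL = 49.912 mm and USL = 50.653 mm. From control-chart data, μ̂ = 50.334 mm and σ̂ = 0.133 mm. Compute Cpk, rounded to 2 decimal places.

Cpu = (USL − μ̂) / (3σ̂) = (50.653 − 50.334) / (3 × 0.133) = 0.7995; Cpl = (μ̂ − LSL) / (3σ̂) = (50.334 − 49.912) / (3 × 0.133) = 1.0576; Cpk = min(Cpu, Cpl) = 0.7995

0.80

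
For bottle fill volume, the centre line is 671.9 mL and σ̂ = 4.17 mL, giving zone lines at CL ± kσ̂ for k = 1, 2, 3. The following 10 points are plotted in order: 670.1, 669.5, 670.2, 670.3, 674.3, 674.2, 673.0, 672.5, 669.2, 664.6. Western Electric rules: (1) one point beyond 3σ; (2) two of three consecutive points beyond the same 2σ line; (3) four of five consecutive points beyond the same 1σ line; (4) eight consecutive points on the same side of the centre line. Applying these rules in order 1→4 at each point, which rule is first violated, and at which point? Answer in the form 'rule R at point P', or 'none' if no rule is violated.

Zone of each point (C = within 1σ̂, B = 1σ̂–2σ̂, A = 2σ̂–3σ̂, * = beyond 3σ̂; sign = side of CL): 1:-C, 2:-C, 3:-C, 4:-C, 5:+C, 6:+C, 7:+C, 8:+C, 9:-C, 10:-B
No rule fires across all 10 points.

none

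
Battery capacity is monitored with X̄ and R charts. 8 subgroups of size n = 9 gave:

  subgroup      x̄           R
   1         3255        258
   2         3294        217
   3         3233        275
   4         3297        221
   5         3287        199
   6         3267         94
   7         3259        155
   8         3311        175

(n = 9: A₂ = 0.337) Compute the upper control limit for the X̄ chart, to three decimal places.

3342.522

X̄̄ = (3255 + 3294 + 3233 + 3297 + 3287 + 3267 + 3259 + 3311) / 8 = 26203.0000 / 8 = 3275.3750
R̄ = (258 + 217 + 275 + 221 + 199 + 94 + 155 + 175) / 8 = 1594.0000 / 8 = 199.2500
UCL = X̄̄ + A₂·R̄ = 3275.3750 + 0.337 × 199.2500 = 3342.5222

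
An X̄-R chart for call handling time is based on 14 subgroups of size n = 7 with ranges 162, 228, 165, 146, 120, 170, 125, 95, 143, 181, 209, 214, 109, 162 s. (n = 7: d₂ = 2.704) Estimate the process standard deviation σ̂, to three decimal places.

58.881

R̄ = (162 + 228 + 165 + 146 + 120 + 170 + 125 + 95 + 143 + 181 + 209 + 214 + 109 + 162) / 14 = 159.2143
σ̂ = R̄ / d₂ = 159.2143 / 2.704 = 58.8810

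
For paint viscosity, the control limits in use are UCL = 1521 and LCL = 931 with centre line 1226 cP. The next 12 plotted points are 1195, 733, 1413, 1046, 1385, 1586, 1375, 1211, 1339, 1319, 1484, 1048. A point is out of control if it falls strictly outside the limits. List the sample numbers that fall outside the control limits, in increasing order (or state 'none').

2, 6

Compare each point to [931, 1521]: sample 2 = 733 < LCL; sample 6 = 1586 > UCL.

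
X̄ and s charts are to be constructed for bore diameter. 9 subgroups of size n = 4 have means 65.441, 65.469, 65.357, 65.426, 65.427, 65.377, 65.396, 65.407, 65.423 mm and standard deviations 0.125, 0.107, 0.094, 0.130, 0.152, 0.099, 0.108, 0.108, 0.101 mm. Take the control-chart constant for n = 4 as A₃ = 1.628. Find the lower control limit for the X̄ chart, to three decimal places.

X̄̄ = (65.441 + 65.469 + 65.357 + 65.426 + 65.427 + 65.377 + 65.396 + 65.407 + 65.423) / 9 = 65.4137
s̄ = (0.125 + 0.107 + 0.094 + 0.130 + 0.152 + 0.099 + 0.108 + 0.108 + 0.101) / 9 = 0.1138
LCL = X̄̄ − A₃·s̄ = 65.4137 − 1.628 × 0.1138 = 65.2284

65.228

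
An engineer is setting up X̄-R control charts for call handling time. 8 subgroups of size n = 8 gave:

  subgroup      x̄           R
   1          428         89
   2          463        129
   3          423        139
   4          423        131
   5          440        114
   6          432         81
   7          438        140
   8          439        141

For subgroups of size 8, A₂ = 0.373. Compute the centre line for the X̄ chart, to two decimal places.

X̄̄ = (428 + 463 + 423 + 423 + 440 + 432 + 438 + 439) / 8 = 3486.0000 / 8 = 435.7500
CL = X̄̄ = 435.7500

435.75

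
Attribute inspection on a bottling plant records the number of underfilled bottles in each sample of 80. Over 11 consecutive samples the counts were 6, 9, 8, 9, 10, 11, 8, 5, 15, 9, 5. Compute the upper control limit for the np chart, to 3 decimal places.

16.963

p̄ = Σdᵢ / (k·n) = 95 / (11 × 80) = 0.10795
UCL = np̄ + 3·√(np̄(1−p̄)) = 8.6364 + 3 × √(8.6364×0.89205) = 8.6364 + 3 × 2.7756 = 16.9632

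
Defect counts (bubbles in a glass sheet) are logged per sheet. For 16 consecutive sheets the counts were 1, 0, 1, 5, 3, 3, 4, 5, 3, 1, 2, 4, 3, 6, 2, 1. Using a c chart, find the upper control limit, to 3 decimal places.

c̄ = (1 + 0 + 1 + 5 + 3 + 3 + 4 + 5 + 3 + 1 + 2 + 4 + 3 + 6 + 2 + 1) / 16 = 44 / 16 = 2.7500
UCL = c̄ + 3√c̄ = 2.7500 + 3 × √2.7500 = 2.7500 + 3 × 1.6583 = 7.7249

7.725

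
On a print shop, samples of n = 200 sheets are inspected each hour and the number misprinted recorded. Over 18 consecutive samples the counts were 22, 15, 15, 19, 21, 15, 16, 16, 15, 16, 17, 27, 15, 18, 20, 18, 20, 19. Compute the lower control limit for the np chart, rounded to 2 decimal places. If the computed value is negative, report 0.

p̄ = Σdᵢ / (k·n) = 324 / (18 × 200) = 0.09000
LCL = np̄ − 3·√(np̄(1−p̄)) = 18.0000 − 3 × 4.0472 = 5.8583

5.86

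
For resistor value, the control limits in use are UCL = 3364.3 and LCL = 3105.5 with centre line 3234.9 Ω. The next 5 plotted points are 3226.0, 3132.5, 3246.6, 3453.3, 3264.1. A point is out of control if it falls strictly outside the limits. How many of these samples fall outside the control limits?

1

Compare each point to [3105.5, 3364.3]: sample 4 = 3453.3 > UCL.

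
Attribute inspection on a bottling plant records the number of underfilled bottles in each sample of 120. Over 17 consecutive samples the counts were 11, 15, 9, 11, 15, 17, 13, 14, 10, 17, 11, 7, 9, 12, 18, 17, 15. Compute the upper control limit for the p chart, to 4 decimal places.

0.1934

p̄ = Σdᵢ / (k·n) = 221 / (17 × 120) = 0.10833
UCL = p̄ + 3·√(p̄(1−p̄)/n) = 0.10833 + 3 × √(0.10833×0.89167/120) = 0.10833 + 3 × 0.02837 = 0.19345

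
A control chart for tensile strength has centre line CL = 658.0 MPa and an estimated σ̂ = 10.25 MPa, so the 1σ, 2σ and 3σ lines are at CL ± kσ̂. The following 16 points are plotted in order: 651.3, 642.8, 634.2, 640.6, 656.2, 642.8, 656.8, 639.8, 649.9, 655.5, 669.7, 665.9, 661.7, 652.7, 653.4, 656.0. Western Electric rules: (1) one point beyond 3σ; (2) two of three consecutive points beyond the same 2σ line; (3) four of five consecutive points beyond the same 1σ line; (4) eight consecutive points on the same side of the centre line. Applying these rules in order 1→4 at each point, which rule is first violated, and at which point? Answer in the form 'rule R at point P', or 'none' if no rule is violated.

rule 3 at point 6

Zone of each point (C = within 1σ̂, B = 1σ̂–2σ̂, A = 2σ̂–3σ̂, * = beyond 3σ̂; sign = side of CL): 1:-C, 2:-B, 3:-A, 4:-B, 5:-C, 6:-B, 7:-C, 8:-B, 9:-C, 10:-C, 11:+B, 12:+C, 13:+C, 14:-C, 15:-C, 16:-C
Rule 3 (four of five consecutive points beyond the same 1σ limit) is satisfied at point 6.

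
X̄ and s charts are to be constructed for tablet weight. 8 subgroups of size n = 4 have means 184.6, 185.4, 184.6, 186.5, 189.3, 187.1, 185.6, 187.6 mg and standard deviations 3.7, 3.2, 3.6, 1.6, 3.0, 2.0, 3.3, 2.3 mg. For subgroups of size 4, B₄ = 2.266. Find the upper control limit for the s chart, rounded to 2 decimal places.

s̄ = (3.7 + 3.2 + 3.6 + 1.6 + 3.0 + 2.0 + 3.3 + 2.3) / 8 = 2.8375
UCL_s = B₄·s̄ = 2.266 × 2.8375 = 6.4298

6.43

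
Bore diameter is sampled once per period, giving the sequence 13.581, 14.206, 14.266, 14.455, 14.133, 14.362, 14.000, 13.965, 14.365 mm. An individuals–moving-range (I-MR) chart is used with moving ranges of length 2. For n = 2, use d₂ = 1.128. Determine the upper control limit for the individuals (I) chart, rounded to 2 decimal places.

X̄ = (13.581 + 14.206 + 14.266 + 14.455 + 14.133 + 14.362 + 14.000 + 13.965 + 14.365) / 9 = 14.1481
Moving ranges: 0.625, 0.060, 0.189, 0.322, 0.229, 0.362, 0.035, 0.400; M̄R̄ = 2.2220 / 8 = 0.2777
UCL = X̄ + 3·M̄R̄/d₂ = 14.1481 + 3 × 0.2777 / 1.128 = 14.8868

14.89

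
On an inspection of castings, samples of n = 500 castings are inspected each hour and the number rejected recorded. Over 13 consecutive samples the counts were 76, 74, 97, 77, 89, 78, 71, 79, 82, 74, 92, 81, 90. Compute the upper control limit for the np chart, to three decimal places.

p̄ = Σdᵢ / (k·n) = 1060 / (13 × 500) = 0.16308
UCL = np̄ + 3·√(np̄(1−p̄)) = 81.5385 + 3 × √(81.5385×0.83692) = 81.5385 + 3 × 8.2608 = 106.3210

106.321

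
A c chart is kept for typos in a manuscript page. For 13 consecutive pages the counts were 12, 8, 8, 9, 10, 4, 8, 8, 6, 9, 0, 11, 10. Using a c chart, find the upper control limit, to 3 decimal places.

c̄ = (12 + 8 + 8 + 9 + 10 + 4 + 8 + 8 + 6 + 9 + 0 + 11 + 10) / 13 = 103 / 13 = 7.9231
UCL = c̄ + 3√c̄ = 7.9231 + 3 × √7.9231 = 7.9231 + 3 × 2.8148 = 16.3675

16.367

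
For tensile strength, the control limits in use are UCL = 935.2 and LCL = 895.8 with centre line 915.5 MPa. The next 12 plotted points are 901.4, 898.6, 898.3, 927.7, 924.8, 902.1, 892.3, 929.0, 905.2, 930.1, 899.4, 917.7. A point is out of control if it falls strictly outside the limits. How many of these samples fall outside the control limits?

1

Compare each point to [895.8, 935.2]: sample 7 = 892.3 < LCL.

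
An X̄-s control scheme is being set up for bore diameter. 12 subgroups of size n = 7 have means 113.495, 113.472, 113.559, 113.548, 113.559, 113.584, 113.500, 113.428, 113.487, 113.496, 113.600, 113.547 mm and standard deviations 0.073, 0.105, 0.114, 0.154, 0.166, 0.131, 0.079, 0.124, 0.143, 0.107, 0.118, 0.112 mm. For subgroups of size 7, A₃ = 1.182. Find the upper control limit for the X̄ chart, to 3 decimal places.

113.663

X̄̄ = (113.495 + 113.472 + 113.559 + 113.548 + 113.559 + 113.584 + 113.500 + 113.428 + 113.487 + 113.496 + 113.600 + 113.547) / 12 = 113.5229
s̄ = (0.073 + 0.105 + 0.114 + 0.154 + 0.166 + 0.131 + 0.079 + 0.124 + 0.143 + 0.107 + 0.118 + 0.112) / 12 = 0.1188
UCL = X̄̄ + A₃·s̄ = 113.5229 + 1.182 × 0.1188 = 113.6634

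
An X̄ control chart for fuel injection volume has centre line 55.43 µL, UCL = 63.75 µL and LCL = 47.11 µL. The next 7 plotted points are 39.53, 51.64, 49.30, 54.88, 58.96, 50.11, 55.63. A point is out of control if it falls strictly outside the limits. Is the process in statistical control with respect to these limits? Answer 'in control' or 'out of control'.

Compare each point to [47.11, 63.75]: sample 1 = 39.53 < LCL.

out of control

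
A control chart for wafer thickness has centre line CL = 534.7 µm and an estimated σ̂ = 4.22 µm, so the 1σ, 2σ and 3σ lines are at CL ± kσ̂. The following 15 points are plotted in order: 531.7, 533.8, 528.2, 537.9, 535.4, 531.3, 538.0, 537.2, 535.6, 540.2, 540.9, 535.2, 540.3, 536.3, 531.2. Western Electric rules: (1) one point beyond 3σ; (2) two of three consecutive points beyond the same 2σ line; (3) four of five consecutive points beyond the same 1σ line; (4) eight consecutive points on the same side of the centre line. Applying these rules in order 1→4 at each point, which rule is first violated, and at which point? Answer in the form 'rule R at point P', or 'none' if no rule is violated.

rule 4 at point 14

Zone of each point (C = within 1σ̂, B = 1σ̂–2σ̂, A = 2σ̂–3σ̂, * = beyond 3σ̂; sign = side of CL): 1:-C, 2:-C, 3:-B, 4:+C, 5:+C, 6:-C, 7:+C, 8:+C, 9:+C, 10:+B, 11:+B, 12:+C, 13:+B, 14:+C, 15:-C
Rule 4 (eight consecutive points on the same side of the centre line) is satisfied at point 14.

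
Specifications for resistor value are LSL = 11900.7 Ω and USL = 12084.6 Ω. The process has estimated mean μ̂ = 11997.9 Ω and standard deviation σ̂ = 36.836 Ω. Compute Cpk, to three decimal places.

Cpu = (USL − μ̂) / (3σ̂) = (12084.6 − 11997.9) / (3 × 36.836) = 0.7846; Cpl = (μ̂ − LSL) / (3σ̂) = (11997.9 − 11900.7) / (3 × 36.836) = 0.8796; Cpk = min(Cpu, Cpl) = 0.7846

0.785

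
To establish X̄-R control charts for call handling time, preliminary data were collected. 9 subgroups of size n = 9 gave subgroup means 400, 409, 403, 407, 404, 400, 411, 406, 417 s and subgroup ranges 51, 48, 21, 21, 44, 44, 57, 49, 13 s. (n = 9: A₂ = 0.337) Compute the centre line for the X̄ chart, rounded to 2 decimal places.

X̄̄ = (400 + 409 + 403 + 407 + 404 + 400 + 411 + 406 + 417) / 9 = 3657.0000 / 9 = 406.3333
CL = X̄̄ = 406.3333

406.33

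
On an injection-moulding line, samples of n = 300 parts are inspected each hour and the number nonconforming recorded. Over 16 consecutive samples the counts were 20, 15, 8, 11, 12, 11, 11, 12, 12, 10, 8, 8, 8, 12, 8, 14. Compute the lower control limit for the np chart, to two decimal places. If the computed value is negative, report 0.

p̄ = Σdᵢ / (k·n) = 180 / (16 × 300) = 0.03750
LCL = np̄ − 3·√(np̄(1−p̄)) = 11.2500 − 3 × 3.2906 = 1.3782

1.38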